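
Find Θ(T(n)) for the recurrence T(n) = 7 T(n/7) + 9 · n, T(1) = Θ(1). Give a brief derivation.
T(n) = Θ(n log n)

log_7 7 = 1, and f(n) = 9 · n = Θ(n^(log_7 7)). This is Case 2 of the master theorem: T(n) = Θ(f(n) · log n) = Θ(n log n).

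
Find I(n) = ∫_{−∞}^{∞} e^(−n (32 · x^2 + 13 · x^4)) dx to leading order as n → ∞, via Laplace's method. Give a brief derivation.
I(n) ~ sqrt(π/(32n))

φ(x) = 32 · x^2 + 13 · x^4 has its unique global minimum at x* = 0 (since φ'(x) = 64x + 52x^3 = 0 only at x = 0 for real x with both coefficients positive, and φ → ∞ as |x| → ∞). At x* = 0, φ(0) = 0 and φ''(0) = 64. Laplace's method then gives
  I(n) ~ sqrt(2π / (n · φ''(0))) · e^(−n φ(0)) = sqrt(2π / (64n)) = sqrt(π/(32n)).
The 13 · x^4 term contributes only at subleading order (an O(1/n) relative correction).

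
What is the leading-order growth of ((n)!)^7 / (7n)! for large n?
((n)!)^7/(7n)! ~ ((2π·n)^(6/2) / sqrt(7)) · 7^(−7·n)  →  0

Write N = n. Stirling: N! ~ sqrt(2π N)(N/e)^N and (7N)! ~ sqrt(2π·7N)·(7N/e)^(7N).
  (N!)^7/(7N)! ~ (2π N)^(7/2) (N/e)^(7N) / [sqrt(2π·7N) (7N/e)^(7N)]
     = (2π N)^(7/2) / sqrt(2π·7N) · (N/(7N))^(7N)
     = (2π N)^((7−1)/2) / sqrt(7) · 7^(−7N).
Since 7^7 > 1, the factor 7^(−7N) decays exponentially, so the ratio → 0. Substituting N = n gives the stated form.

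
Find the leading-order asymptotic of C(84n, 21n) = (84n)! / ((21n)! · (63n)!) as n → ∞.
C(84n, 21n) ~ (256/27)^(21n) · sqrt(2/(3π·21n))

Write N = 21n. Apply Stirling to each factorial:
  (4N)! ~ sqrt(2π·4N) · (4N/e)^(4N),
  N! ~ sqrt(2π N) · (N/e)^N,
  (3N)! ~ sqrt(2π·3N) · (3N/e)^(3N).
The exponential factors combine to (4N)^(4N) / (N^N · (3N)^(3N)) = 4^(4N)/3^(3N) = (4^4/3^3)^N = (256/27)^N.
The square-root prefactors combine to sqrt(2π·4N) / (sqrt(2π N)·sqrt(2π·3N)) = sqrt(4 / (2π·3·N)) = sqrt(2/(3π·21n)).
Substituting N = 21n: C(84n, 21n) ~ (256/27)^(21n) · sqrt(2/(3π·21n)).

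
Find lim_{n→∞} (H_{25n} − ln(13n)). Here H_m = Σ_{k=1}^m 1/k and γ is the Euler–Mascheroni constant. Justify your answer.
lim = ln(25/13) + γ

By Euler-Maclaurin, H_m = ln m + γ + O(1/m). So
  H_{25n} − ln(13n) = ln(25n) + γ − ln(13n) + O(1/n)
                       = ln(25/13) + γ + O(1/n).
Hence the limit is ln(25/13) + γ.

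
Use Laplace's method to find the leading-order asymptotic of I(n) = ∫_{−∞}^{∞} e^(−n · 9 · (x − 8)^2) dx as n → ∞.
I(n) = sqrt(π/(9n))

Here φ(x) = 9 · (x − 8)^2 has its unique minimum at x* = 8 with φ(x*) = 0 and φ''(x*) = 18. Laplace's method gives
  I(n) ~ e^(−n φ(x*)) · sqrt(2π / (n · φ''(x*))) = sqrt(2π / (18n)) = sqrt(π/(9n)).
This is exact: substituting u = (x − 8)·sqrt(9n) gives I(n) = (1/sqrt(9n)) ∫_{−∞}^{∞} e^(−u^2) du = sqrt(π/(9n)).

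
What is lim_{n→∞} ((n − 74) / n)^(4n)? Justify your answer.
lim = e^(−296)

Rewrite as (1 − 74/n)^(4n). By the standard limit (1 + x/n)^n → e^x, we have (1 − 74/n)^n → e^(−74), and raising to the 4th power gives e^(−296).
More precisely, ln[(1 − 74/n)^(4n)] = 4n · ln(1 − 74/n) = 4n · (-74/n + O(1/n^2)) = -296 + O(1/n) → -296.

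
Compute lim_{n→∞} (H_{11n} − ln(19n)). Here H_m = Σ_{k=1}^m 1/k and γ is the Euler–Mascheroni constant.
lim = ln(11/19) + γ

By Euler-Maclaurin, H_m = ln m + γ + O(1/m). So
  H_{11n} − ln(19n) = ln(11n) + γ − ln(19n) + O(1/n)
                       = ln(11/19) + γ + O(1/n).
Hence the limit is ln(11/19) + γ.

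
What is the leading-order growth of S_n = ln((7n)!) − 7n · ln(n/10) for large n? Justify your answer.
S_n ~ 7n · (ln 70 − 1) + O(ln n)

Stirling: ln((7n)!) = 7n ln(7n) − 7n + O(ln n).
  S_n = 7n ln(7n) − 7n − 7n ln(n/10) + O(ln n)
      = 7n ln(7n) − 7n ln n + 7n ln 10 − 7n + O(ln n)
      = 7n ln 7 + 7n ln 10 − 7n + O(ln n)
      = 7n (ln 70 − 1) + O(ln n).
Numerically ln(70) − 1 ≈ 3.2485.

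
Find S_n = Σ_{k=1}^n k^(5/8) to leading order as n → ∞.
S_n ~ (8/13) · n^(13/8)

Integral comparison: Σ_{k=1}^n k^(5/8) = ∫_0^n x^(5/8) dx + O(n^(5/8)). The integral is n^(1 + 5/8) / (1 + 5/8) = n^((5+8)/8) / ((5+8)/8) = (8/13) · n^(13/8).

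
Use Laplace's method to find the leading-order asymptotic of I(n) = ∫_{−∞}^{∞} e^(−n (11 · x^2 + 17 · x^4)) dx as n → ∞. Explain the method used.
I(n) ~ sqrt(π/(11n))

φ(x) = 11 · x^2 + 17 · x^4 has its unique global minimum at x* = 0 (since φ'(x) = 22x + 68x^3 = 0 only at x = 0 for real x with both coefficients positive, and φ → ∞ as |x| → ∞). At x* = 0, φ(0) = 0 and φ''(0) = 22. Laplace's method then gives
  I(n) ~ sqrt(2π / (n · φ''(0))) · e^(−n φ(0)) = sqrt(2π / (22n)) = sqrt(π/(11n)).
The 17 · x^4 term contributes only at subleading order (an O(1/n) relative correction).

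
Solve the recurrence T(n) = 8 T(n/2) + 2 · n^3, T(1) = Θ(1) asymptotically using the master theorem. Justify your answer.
T(n) = Θ(n^3 log n)

log_2 8 = 3, and f(n) = 2 · n^3 = Θ(n^(log_2 8)). This is Case 2 of the master theorem: T(n) = Θ(f(n) · log n) = Θ(n^3 log n).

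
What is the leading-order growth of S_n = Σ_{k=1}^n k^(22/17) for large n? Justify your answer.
S_n ~ (17/39) · n^(39/17)

Integral comparison: Σ_{k=1}^n k^(22/17) = ∫_0^n x^(22/17) dx + O(n^(22/17)). The integral is n^(1 + 22/17) / (1 + 22/17) = n^((22+17)/17) / ((22+17)/17) = (17/39) · n^(39/17).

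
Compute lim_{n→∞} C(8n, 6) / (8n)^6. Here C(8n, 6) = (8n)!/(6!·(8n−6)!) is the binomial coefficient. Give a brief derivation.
lim = 1/6! = 1/720

With N = 8n → ∞: C(N, 6) / N^6 = [N(N−1)…(N−5)] / (6! · N^6) = (1/6!) · 1 · (1 − 1/(8n)) · … · (1 − 5/(8n)). Each factor → 1 as N → ∞, so the limit is 1/6! = 1/720.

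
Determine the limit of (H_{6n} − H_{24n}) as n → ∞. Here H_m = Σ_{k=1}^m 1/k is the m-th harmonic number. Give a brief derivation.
lim = ln(6/24) = −ln 4

Euler-Maclaurin gives H_m = ln m + γ + 1/(2m) + O(1/m^2). The γ and O(1/m) terms cancel in the difference:
  H_{6n} − H_{24n} = ln(6n) − ln(24n) + O(1/n) = ln(6/24) + O(1/n).
Hence the limit is ln(6/24) = −ln 4.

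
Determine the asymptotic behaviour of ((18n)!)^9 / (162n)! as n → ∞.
((18n)!)^9/(162n)! ~ ((2π·18n)^(8/2) / 3) · 9^(−9·18n)  →  0

Write N = 18n. Stirling: N! ~ sqrt(2π N)(N/e)^N and (9N)! ~ sqrt(2π·9N)·(9N/e)^(9N).
  (N!)^9/(9N)! ~ (2π N)^(9/2) (N/e)^(9N) / [sqrt(2π·9N) (9N/e)^(9N)]
     = (2π N)^(9/2) / sqrt(2π·9N) · (N/(9N))^(9N)
     = (2π N)^((9−1)/2) / 3 · 9^(−9N).
Since 9^9 > 1, the factor 9^(−9N) decays exponentially, so the ratio → 0. Substituting N = 18n gives the stated form.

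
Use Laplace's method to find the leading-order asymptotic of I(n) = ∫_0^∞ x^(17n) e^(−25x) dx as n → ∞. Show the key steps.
I(n) ~ (sqrt(2π·17n) / 25) · (17n/(25e))^(17n)

Write the integrand as exp(17n ln x − 25x) and set f(x) = 17n ln x − 25x. Then f'(x) = 17n/x − 25 = 0 at x* = 17n/25, and f''(x*) = −17n/x*^2 = −25^2/(17n). Laplace's method (interior maximum) gives
  I(n) ~ e^(f(x*)) · sqrt(2π / |f''(x*)|)
        = exp(17n ln(17n/25) − 17n) · sqrt(2π · 17n / 25^2)
        = (17n/25)^(17n) e^(−17n) · sqrt(2π·17n) / 25
        = (sqrt(2π·17n) / 25) · (17n/(25e))^(17n).
This matches Γ(17n+1)/25^(17n+1) with Stirling applied to Γ.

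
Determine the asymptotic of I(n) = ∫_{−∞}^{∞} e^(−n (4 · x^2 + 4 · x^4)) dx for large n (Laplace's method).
I(n) ~ sqrt(π/(4n))

φ(x) = 4 · x^2 + 4 · x^4 has its unique global minimum at x* = 0 (since φ'(x) = 8x + 16x^3 = 0 only at x = 0 for real x with both coefficients positive, and φ → ∞ as |x| → ∞). At x* = 0, φ(0) = 0 and φ''(0) = 8. Laplace's method then gives
  I(n) ~ sqrt(2π / (n · φ''(0))) · e^(−n φ(0)) = sqrt(2π / (8n)) = sqrt(π/(4n)).
The 4 · x^4 term contributes only at subleading order (an O(1/n) relative correction).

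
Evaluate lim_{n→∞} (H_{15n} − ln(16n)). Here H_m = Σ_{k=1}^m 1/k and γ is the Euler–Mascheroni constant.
lim = ln(15/16) + γ

By Euler-Maclaurin, H_m = ln m + γ + O(1/m). So
  H_{15n} − ln(16n) = ln(15n) + γ − ln(16n) + O(1/n)
                       = ln(15/16) + γ + O(1/n).
Hence the limit is ln(15/16) + γ.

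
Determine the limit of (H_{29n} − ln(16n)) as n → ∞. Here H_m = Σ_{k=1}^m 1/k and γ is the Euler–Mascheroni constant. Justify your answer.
lim = ln(29/16) + γ

By Euler-Maclaurin, H_m = ln m + γ + O(1/m). So
  H_{29n} − ln(16n) = ln(29n) + γ − ln(16n) + O(1/n)
                       = ln(29/16) + γ + O(1/n).
Hence the limit is ln(29/16) + γ.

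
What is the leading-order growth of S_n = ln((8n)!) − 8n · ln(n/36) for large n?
S_n ~ 8n · (ln 288 − 1) + O(ln n)

Stirling: ln((8n)!) = 8n ln(8n) − 8n + O(ln n).
  S_n = 8n ln(8n) − 8n − 8n ln(n/36) + O(ln n)
      = 8n ln(8n) − 8n ln n + 8n ln 36 − 8n + O(ln n)
      = 8n ln 8 + 8n ln 36 − 8n + O(ln n)
      = 8n (ln 288 − 1) + O(ln n).
Numerically ln(288) − 1 ≈ 4.6630.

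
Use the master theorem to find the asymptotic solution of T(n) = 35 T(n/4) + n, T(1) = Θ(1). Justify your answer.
T(n) = Θ(n^(log_4 35))

Master theorem: compare f(n) = n to n^(log_4 35) where log_4 35 ≈ 2.565. Since 1 < log_4 35, we have f(n) = O(n^(log_4 35 − ε)) for some ε > 0 — Case 1. Hence T(n) = Θ(n^(log_4 35)).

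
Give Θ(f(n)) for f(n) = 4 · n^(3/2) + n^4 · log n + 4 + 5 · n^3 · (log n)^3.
f(n) ∈ Θ(n^4 · log n)

Compare the terms by growth order. For large n, n^a · (log n)^b dominates n^a' · (log n)^b' iff a > a', or (a = a' and b > b'). Ranking the 4 terms shows the dominant one is n^4 · log n. Hence f(n) ∈ Θ(n^4 · log n).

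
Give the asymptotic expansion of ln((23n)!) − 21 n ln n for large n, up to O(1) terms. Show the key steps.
ln((23n)!) − 21 n ln n = 2 n ln n + 23(ln 23 − 1) n + (1/2) ln(2π·23n) + O(1/n)

Stirling: ln((23n)!) = 23n ln(23n) − 23n + (1/2) ln(2π·23n) + O(1/n).
Expand 23n ln(23n) = 23n (ln n + ln 23) = 23n ln n + 23n ln 23.
Subtract 21n ln n: leading term is (23 − 21) n ln n = 2 n ln n. The next term is 23n ln 23 − 23n = 23(ln 23 − 1) n. Then the (1/2) ln(2π·23n) correction.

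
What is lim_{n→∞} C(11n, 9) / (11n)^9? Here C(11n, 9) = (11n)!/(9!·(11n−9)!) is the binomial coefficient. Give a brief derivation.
lim = 1/9! = 1/362880

With N = 11n → ∞: C(N, 9) / N^9 = [N(N−1)…(N−8)] / (9! · N^9) = (1/9!) · 1 · (1 − 1/(11n)) · … · (1 − 8/(11n)). Each factor → 1 as N → ∞, so the limit is 1/9! = 1/362880.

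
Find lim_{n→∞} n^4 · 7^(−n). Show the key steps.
lim = 0

Exponentials with base > 1 dominate every fixed polynomial: for any fixed c, n^c / 7^n → 0 as n → ∞ (e.g. by the ratio test, or by writing 7^n = e^(n ln 7) and noting e^(n ln 7) / n^c → ∞). Hence n^4 · 7^(−n) = n^4 / 7^n → 0.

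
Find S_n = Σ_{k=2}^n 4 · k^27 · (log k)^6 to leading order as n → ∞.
S_n ~ n^28 · (log n)^6 / 7

By integral comparison, S_n = ∫_1^n 4 · x^27 · (log x)^6 dx + O(n^27 · (log n)^6). For the integral, the leading term of ∫_1^n x^27 (log x)^6 dx is n^28/28 · (log n)^6 (by repeated integration by parts; each step lowers the log-exponent and produces a relatively O(1/log n) correction). Hence S_n ~ n^28 · (log n)^6 / 7.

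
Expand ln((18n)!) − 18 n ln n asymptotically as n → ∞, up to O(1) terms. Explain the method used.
ln((18n)!) − 18 n ln n = 18(ln 18 − 1) n + (1/2) ln(2π·18n) + O(1/n)

Stirling: ln((18n)!) = 18n ln(18n) − 18n + (1/2) ln(2π·18n) + O(1/n).
Since 18n ln(18n) = 18n ln n + 18n ln 18, subtracting 18n ln n cancels the n ln n term exactly. What remains is 18(ln 18 − 1) n + (1/2) ln(2π·18n) + O(1/n).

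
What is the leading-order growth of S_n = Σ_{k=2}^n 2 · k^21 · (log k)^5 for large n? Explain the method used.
S_n ~ n^22 · (log n)^5 / 11

By integral comparison, S_n = ∫_1^n 2 · x^21 · (log x)^5 dx + O(n^21 · (log n)^5). For the integral, the leading term of ∫_1^n x^21 (log x)^5 dx is n^22/22 · (log n)^5 (by repeated integration by parts; each step lowers the log-exponent and produces a relatively O(1/log n) correction). Hence S_n ~ n^22 · (log n)^5 / 11.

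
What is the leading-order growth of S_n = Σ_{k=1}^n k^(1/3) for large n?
S_n ~ (3/4) · n^(4/3)

Integral comparison: Σ_{k=1}^n k^(1/3) = ∫_0^n x^(1/3) dx + O(n^(1/3)). The integral is n^(1 + 1/3) / (1 + 1/3) = n^((1+3)/3) / ((1+3)/3) = (3/4) · n^(4/3).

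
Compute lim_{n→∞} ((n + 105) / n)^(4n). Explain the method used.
lim = e^420

Rewrite as (1 + 105/n)^(4n). By the standard limit (1 + x/n)^n → e^x, we have (1 + 105/n)^n → e^105, and raising to the 4th power gives e^420.
More precisely, ln[(1 + 105/n)^(4n)] = 4n · ln(1 + 105/n) = 4n · (105/n + O(1/n^2)) = 420 + O(1/n) → 420.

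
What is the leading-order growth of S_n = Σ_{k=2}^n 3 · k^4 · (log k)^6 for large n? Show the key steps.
S_n ~ 3 · n^5 · (log n)^6 / 5

By integral comparison, S_n = ∫_1^n 3 · x^4 · (log x)^6 dx + O(n^4 · (log n)^6). For the integral, the leading term of ∫_1^n x^4 (log x)^6 dx is n^5/5 · (log n)^6 (by repeated integration by parts; each step lowers the log-exponent and produces a relatively O(1/log n) correction). Hence S_n ~ 3 · n^5 · (log n)^6 / 5.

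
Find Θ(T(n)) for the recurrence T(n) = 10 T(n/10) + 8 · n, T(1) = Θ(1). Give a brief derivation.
T(n) = Θ(n log n)

log_10 10 = 1, and f(n) = 8 · n = Θ(n^(log_10 10)). This is Case 2 of the master theorem: T(n) = Θ(f(n) · log n) = Θ(n log n).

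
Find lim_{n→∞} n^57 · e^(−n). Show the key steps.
lim = 0

Exponentials with base > 1 dominate every fixed polynomial: for any fixed c, n^c / e^n → 0 as n → ∞ (e.g. by the ratio test, or since e^n grows faster than any power of n). Hence n^57 · e^(−n) = n^57 / e^n → 0.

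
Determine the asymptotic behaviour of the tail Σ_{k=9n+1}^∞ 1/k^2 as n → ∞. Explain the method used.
Σ_{k>9n} 1/k^2 ~ 1/(1 · (9n))

Compare to the integral: ∫_{9n}^∞ x^(−2) dx = [−x^(−1)/1]_{9n}^∞ = 1/((2−1)·(9n)). Euler-Maclaurin then gives
  Σ_{k>9n} 1/k^2 = ∫_{9n}^∞ dx/x^2 − 1/(2·(9n)^2) + O(1/(9n)^3).
(Equivalently this is ζ(2) − Σ_{k≤9n} 1/k^2.)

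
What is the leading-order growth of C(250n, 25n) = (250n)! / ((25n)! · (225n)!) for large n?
C(250n, 25n) ~ (10000000000/387420489)^(25n) · sqrt(5/(9π·25n))

Write N = 25n. Apply Stirling to each factorial:
  (10N)! ~ sqrt(2π·10N) · (10N/e)^(10N),
  N! ~ sqrt(2π N) · (N/e)^N,
  (9N)! ~ sqrt(2π·9N) · (9N/e)^(9N).
The exponential factors combine to (10N)^(10N) / (N^N · (9N)^(9N)) = 10^(10N)/9^(9N) = (10^10/9^9)^N = (10000000000/387420489)^N.
The square-root prefactors combine to sqrt(2π·10N) / (sqrt(2π N)·sqrt(2π·9N)) = sqrt(10 / (2π·9·N)) = sqrt(5/(9π·25n)).
Substituting N = 25n: C(250n, 25n) ~ (10000000000/387420489)^(25n) · sqrt(5/(9π·25n)).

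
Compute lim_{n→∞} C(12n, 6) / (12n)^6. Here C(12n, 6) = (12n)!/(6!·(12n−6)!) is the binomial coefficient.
lim = 1/6! = 1/720

With N = 12n → ∞: C(N, 6) / N^6 = [N(N−1)…(N−5)] / (6! · N^6) = (1/6!) · 1 · (1 − 1/(12n)) · … · (1 − 5/(12n)). Each factor → 1 as N → ∞, so the limit is 1/6! = 1/720.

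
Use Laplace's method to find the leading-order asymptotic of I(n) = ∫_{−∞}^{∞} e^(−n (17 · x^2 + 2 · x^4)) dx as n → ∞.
I(n) ~ sqrt(π/(17n))

φ(x) = 17 · x^2 + 2 · x^4 has its unique global minimum at x* = 0 (since φ'(x) = 34x + 8x^3 = 0 only at x = 0 for real x with both coefficients positive, and φ → ∞ as |x| → ∞). At x* = 0, φ(0) = 0 and φ''(0) = 34. Laplace's method then gives
  I(n) ~ sqrt(2π / (n · φ''(0))) · e^(−n φ(0)) = sqrt(2π / (34n)) = sqrt(π/(17n)).
The 2 · x^4 term contributes only at subleading order (an O(1/n) relative correction).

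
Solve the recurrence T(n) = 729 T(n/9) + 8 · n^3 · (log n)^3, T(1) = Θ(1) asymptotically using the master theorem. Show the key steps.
T(n) = Θ(n^3 · (log n)^4)

Here log_9 729 = 3 and f(n) = 8 · n^3 · (log n)^3 = Θ(n^(log_9 729) · (log n)^3). This is the extended Case 2 of the master theorem (f matches the critical exponent up to log factors), giving T(n) = Θ(n^(log_9 729) · (log n)^(3+1)) = Θ(n^3 · (log n)^4).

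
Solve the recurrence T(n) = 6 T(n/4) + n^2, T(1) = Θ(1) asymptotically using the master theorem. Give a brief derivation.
T(n) = Θ(n^2)

log_4 6 ≈ 1.292. f(n) = n^2 dominates n^(log_4 6) since 2 > 1.292, and the regularity condition a·f(n/b) = 6·(n/4)^2 = (6/16)·n^2 ≤ c·f(n) holds with c = 6/16 ≈ 0.375 < 1. So this is Case 3: T(n) = Θ(f(n)) = Θ(n^2).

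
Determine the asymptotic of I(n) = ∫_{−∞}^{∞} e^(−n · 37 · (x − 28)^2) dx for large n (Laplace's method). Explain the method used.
I(n) = sqrt(π/(37n))

Here φ(x) = 37 · (x − 28)^2 has its unique minimum at x* = 28 with φ(x*) = 0 and φ''(x*) = 74. Laplace's method gives
  I(n) ~ e^(−n φ(x*)) · sqrt(2π / (n · φ''(x*))) = sqrt(2π / (74n)) = sqrt(π/(37n)).
This is exact: substituting u = (x − 28)·sqrt(37n) gives I(n) = (1/sqrt(37n)) ∫_{−∞}^{∞} e^(−u^2) du = sqrt(π/(37n)).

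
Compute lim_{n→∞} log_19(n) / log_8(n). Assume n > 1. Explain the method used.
lim = ln(8) / ln(19) = log_19(8)

Change of base: log_19(n) = ln n / ln 19 and log_8(n) = ln n / ln 8. The ratio is (ln n / ln 19) · (ln 8 / ln n) = ln 8 / ln 19, a constant independent of n. So the limit is ln 8 / ln 19 = log_19(8).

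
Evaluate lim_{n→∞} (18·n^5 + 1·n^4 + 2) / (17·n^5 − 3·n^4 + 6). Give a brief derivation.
lim = 18/17

For large n the leading n^5 terms dominate both numerator and denominator. Dividing top and bottom by n^5, every other term tends to 0, leaving 18/17.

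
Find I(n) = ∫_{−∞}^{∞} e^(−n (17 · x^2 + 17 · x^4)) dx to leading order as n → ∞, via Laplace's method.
I(n) ~ sqrt(π/(17n))

φ(x) = 17 · x^2 + 17 · x^4 has its unique global minimum at x* = 0 (since φ'(x) = 34x + 68x^3 = 0 only at x = 0 for real x with both coefficients positive, and φ → ∞ as |x| → ∞). At x* = 0, φ(0) = 0 and φ''(0) = 34. Laplace's method then gives
  I(n) ~ sqrt(2π / (n · φ''(0))) · e^(−n φ(0)) = sqrt(2π / (34n)) = sqrt(π/(17n)).
The 17 · x^4 term contributes only at subleading order (an O(1/n) relative correction).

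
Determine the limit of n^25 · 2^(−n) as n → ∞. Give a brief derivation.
lim = 0

Exponentials with base > 1 dominate every fixed polynomial: for any fixed c, n^c / 2^n → 0 as n → ∞ (e.g. by the ratio test, or by writing 2^n = e^(n ln 2) and noting e^(n ln 2) / n^c → ∞). Hence n^25 · 2^(−n) = n^25 / 2^n → 0.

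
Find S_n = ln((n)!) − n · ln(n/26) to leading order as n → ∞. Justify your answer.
S_n ~ n · (ln 26 − 1) + O(ln n)

Stirling: ln((n)!) = n ln(n) − n + O(ln n).
  S_n = n ln(n) − n − n ln(n/26) + O(ln n)
      = n ln(n) − n ln n + n ln 26 − n + O(ln n)
      = n ln 26 − n + O(ln n)
      = n (ln 26 − 1) + O(ln n).
Numerically ln(26) − 1 ≈ 2.2581.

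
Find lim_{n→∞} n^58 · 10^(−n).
lim = 0

Exponentials with base > 1 dominate every fixed polynomial: for any fixed c, n^c / 10^n → 0 as n → ∞ (e.g. by the ratio test, or by writing 10^n = e^(n ln 10) and noting e^(n ln 10) / n^c → ∞). Hence n^58 · 10^(−n) = n^58 / 10^n → 0.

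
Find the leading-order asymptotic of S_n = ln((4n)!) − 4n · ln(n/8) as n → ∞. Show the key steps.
S_n ~ 4n · (ln 32 − 1) + O(ln n)

Stirling: ln((4n)!) = 4n ln(4n) − 4n + O(ln n).
  S_n = 4n ln(4n) − 4n − 4n ln(n/8) + O(ln n)
      = 4n ln(4n) − 4n ln n + 4n ln 8 − 4n + O(ln n)
      = 4n ln 4 + 4n ln 8 − 4n + O(ln n)
      = 4n (ln 32 − 1) + O(ln n).
Numerically ln(32) − 1 ≈ 2.4657.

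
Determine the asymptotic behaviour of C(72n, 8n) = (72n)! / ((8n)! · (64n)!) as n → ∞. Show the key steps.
C(72n, 8n) ~ (387420489/16777216)^(8n) · sqrt(9/(16π·8n))

Write N = 8n. Apply Stirling to each factorial:
  (9N)! ~ sqrt(2π·9N) · (9N/e)^(9N),
  N! ~ sqrt(2π N) · (N/e)^N,
  (8N)! ~ sqrt(2π·8N) · (8N/e)^(8N).
The exponential factors combine to (9N)^(9N) / (N^N · (8N)^(8N)) = 9^(9N)/8^(8N) = (9^9/8^8)^N = (387420489/16777216)^N.
The square-root prefactors combine to sqrt(2π·9N) / (sqrt(2π N)·sqrt(2π·8N)) = sqrt(9 / (2π·8·N)) = sqrt(9/(16π·8n)).
Substituting N = 8n: C(72n, 8n) ~ (387420489/16777216)^(8n) · sqrt(9/(16π·8n)).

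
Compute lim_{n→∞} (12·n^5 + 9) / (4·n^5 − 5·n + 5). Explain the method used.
lim = 12/4 = 3

For large n the leading n^5 terms dominate both numerator and denominator. Dividing top and bottom by n^5, every other term tends to 0, leaving 12/4 = 3.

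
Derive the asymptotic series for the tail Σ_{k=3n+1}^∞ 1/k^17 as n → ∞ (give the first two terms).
Σ_{k>3n} 1/k^17 = 1/(16 · (3n)^16) − 1/(2 · (3n)^17) + O(1/(3n)^18)

Compare to the integral: ∫_{3n}^∞ x^(−17) dx = [−x^(−16)/16]_{3n}^∞ = 1/((17−1)·(3n)^16). The Euler-Maclaurin correction adds −f(3n)/2 = −1/(2·(3n)^17). Euler-Maclaurin then gives
  Σ_{k>3n} 1/k^17 = ∫_{3n}^∞ dx/x^17 − 1/(2·(3n)^17) + O(1/(3n)^18).
(Equivalently this is ζ(17) − Σ_{k≤3n} 1/k^17.)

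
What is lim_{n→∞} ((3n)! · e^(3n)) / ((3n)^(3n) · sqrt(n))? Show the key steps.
lim = sqrt(2π·3)

Stirling: (3n)! ~ sqrt(2π·3n) · (3n/e)^(3n). Hence
  (3n)! · e^(3n) / (3n)^(3n) ~ sqrt(2π·3n).
Dividing by sqrt(n): sqrt(2π·3n) / sqrt(n) = sqrt(2π·3) · n^((1−1)/2), so the limit is sqrt(2π·3).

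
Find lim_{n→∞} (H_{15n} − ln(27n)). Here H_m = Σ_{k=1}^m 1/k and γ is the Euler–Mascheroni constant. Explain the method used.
lim = ln(5/9) + γ

By Euler-Maclaurin, H_m = ln m + γ + O(1/m). So
  H_{15n} − ln(27n) = ln(15n) + γ − ln(27n) + O(1/n)
                       = ln(15/27) + γ + O(1/n).
Hence the limit is ln(15/27) + γ (= ln(5/9)).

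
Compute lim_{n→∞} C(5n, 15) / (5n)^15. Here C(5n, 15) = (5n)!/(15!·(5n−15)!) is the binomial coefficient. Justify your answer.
lim = 1/15! = 1/1307674368000

With N = 5n → ∞: C(N, 15) / N^15 = [N(N−1)…(N−14)] / (15! · N^15) = (1/15!) · 1 · (1 − 1/(5n)) · … · (1 − 14/(5n)). Each factor → 1 as N → ∞, so the limit is 1/15! = 1/1307674368000.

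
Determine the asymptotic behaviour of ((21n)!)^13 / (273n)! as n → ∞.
((21n)!)^13/(273n)! ~ ((2π·21n)^(12/2) / sqrt(13)) · 13^(−13·21n)  →  0

Write N = 21n. Stirling: N! ~ sqrt(2π N)(N/e)^N and (13N)! ~ sqrt(2π·13N)·(13N/e)^(13N).
  (N!)^13/(13N)! ~ (2π N)^(13/2) (N/e)^(13N) / [sqrt(2π·13N) (13N/e)^(13N)]
     = (2π N)^(13/2) / sqrt(2π·13N) · (N/(13N))^(13N)
     = (2π N)^((13−1)/2) / sqrt(13) · 13^(−13N).
Since 13^13 > 1, the factor 13^(−13N) decays exponentially, so the ratio → 0. Substituting N = 21n gives the stated form.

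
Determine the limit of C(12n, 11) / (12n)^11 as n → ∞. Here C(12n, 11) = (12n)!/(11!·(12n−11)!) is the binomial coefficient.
lim = 1/11! = 1/39916800

With N = 12n → ∞: C(N, 11) / N^11 = [N(N−1)…(N−10)] / (11! · N^11) = (1/11!) · 1 · (1 − 1/(12n)) · … · (1 − 10/(12n)). Each factor → 1 as N → ∞, so the limit is 1/11! = 1/39916800.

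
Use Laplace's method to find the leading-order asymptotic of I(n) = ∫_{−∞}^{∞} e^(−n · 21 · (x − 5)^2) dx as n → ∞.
I(n) = sqrt(π/(21n))

Here φ(x) = 21 · (x − 5)^2 has its unique minimum at x* = 5 with φ(x*) = 0 and φ''(x*) = 42. Laplace's method gives
  I(n) ~ e^(−n φ(x*)) · sqrt(2π / (n · φ''(x*))) = sqrt(2π / (42n)) = sqrt(π/(21n)).
This is exact: substituting u = (x − 5)·sqrt(21n) gives I(n) = (1/sqrt(21n)) ∫_{−∞}^{∞} e^(−u^2) du = sqrt(π/(21n)).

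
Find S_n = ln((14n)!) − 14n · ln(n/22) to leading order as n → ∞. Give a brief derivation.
S_n ~ 14n · (ln 308 − 1) + O(ln n)

Stirling: ln((14n)!) = 14n ln(14n) − 14n + O(ln n).
  S_n = 14n ln(14n) − 14n − 14n ln(n/22) + O(ln n)
      = 14n ln(14n) − 14n ln n + 14n ln 22 − 14n + O(ln n)
      = 14n ln 14 + 14n ln 22 − 14n + O(ln n)
      = 14n (ln 308 − 1) + O(ln n).
Numerically ln(308) − 1 ≈ 4.7301.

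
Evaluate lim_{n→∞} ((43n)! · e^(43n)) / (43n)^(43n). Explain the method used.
lim = ∞

Stirling: (43n)! ~ sqrt(2π·43n) · (43n/e)^(43n). Hence
  (43n)! · e^(43n) / (43n)^(43n) ~ sqrt(2π·43n) = sqrt(2π·43) · sqrt(n) → ∞.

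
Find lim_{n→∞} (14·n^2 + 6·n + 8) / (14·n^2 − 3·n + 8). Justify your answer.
lim = 14/14 = 1

For large n the leading n^2 terms dominate both numerator and denominator. Dividing top and bottom by n^2, every other term tends to 0, leaving 14/14 = 1.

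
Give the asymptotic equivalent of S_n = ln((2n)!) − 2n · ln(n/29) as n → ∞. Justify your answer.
S_n ~ 2n · (ln 58 − 1) + O(ln n)

Stirling: ln((2n)!) = 2n ln(2n) − 2n + O(ln n).
  S_n = 2n ln(2n) − 2n − 2n ln(n/29) + O(ln n)
      = 2n ln(2n) − 2n ln n + 2n ln 29 − 2n + O(ln n)
      = 2n ln 2 + 2n ln 29 − 2n + O(ln n)
      = 2n (ln 58 − 1) + O(ln n).
Numerically ln(58) − 1 ≈ 3.0604.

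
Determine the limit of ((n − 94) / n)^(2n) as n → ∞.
lim = e^(−188)

Rewrite as (1 − 94/n)^(2n). By the standard limit (1 + x/n)^n → e^x, we have (1 − 94/n)^n → e^(−94), and raising to the 2nd power gives e^(−188).
More precisely, ln[(1 − 94/n)^(2n)] = 2n · ln(1 − 94/n) = 2n · (-94/n + O(1/n^2)) = -188 + O(1/n) → -188.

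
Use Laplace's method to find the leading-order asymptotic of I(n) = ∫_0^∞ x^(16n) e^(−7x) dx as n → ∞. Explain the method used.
I(n) ~ (sqrt(2π·16n) / 7) · (16n/(7e))^(16n)

Write the integrand as exp(16n ln x − 7x) and set f(x) = 16n ln x − 7x. Then f'(x) = 16n/x − 7 = 0 at x* = 16n/7, and f''(x*) = −16n/x*^2 = −7^2/(16n). Laplace's method (interior maximum) gives
  I(n) ~ e^(f(x*)) · sqrt(2π / |f''(x*)|)
        = exp(16n ln(16n/7) − 16n) · sqrt(2π · 16n / 7^2)
        = (16n/7)^(16n) e^(−16n) · sqrt(2π·16n) / 7
        = (sqrt(2π·16n) / 7) · (16n/(7e))^(16n).
This matches Γ(16n+1)/7^(16n+1) with Stirling applied to Γ.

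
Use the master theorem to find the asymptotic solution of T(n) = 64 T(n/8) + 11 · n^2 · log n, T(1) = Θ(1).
T(n) = Θ(n^2 · (log n)^2)

Here log_8 64 = 2 and f(n) = 11 · n^2 · log n = Θ(n^(log_8 64) · (log n)^1). This is the extended Case 2 of the master theorem (f matches the critical exponent up to log factors), giving T(n) = Θ(n^(log_8 64) · (log n)^(1+1)) = Θ(n^2 · (log n)^2).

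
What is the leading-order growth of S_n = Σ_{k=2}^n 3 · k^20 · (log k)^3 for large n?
S_n ~ n^21 · (log n)^3 / 7

By integral comparison, S_n = ∫_1^n 3 · x^20 · (log x)^3 dx + O(n^20 · (log n)^3). For the integral, the leading term of ∫_1^n x^20 (log x)^3 dx is n^21/21 · (log n)^3 (by repeated integration by parts; each step lowers the log-exponent and produces a relatively O(1/log n) correction). Hence S_n ~ n^21 · (log n)^3 / 7.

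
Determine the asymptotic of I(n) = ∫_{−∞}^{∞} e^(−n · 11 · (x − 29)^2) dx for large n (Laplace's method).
I(n) = sqrt(π/(11n))

Here φ(x) = 11 · (x − 29)^2 has its unique minimum at x* = 29 with φ(x*) = 0 and φ''(x*) = 22. Laplace's method gives
  I(n) ~ e^(−n φ(x*)) · sqrt(2π / (n · φ''(x*))) = sqrt(2π / (22n)) = sqrt(π/(11n)).
This is exact: substituting u = (x − 29)·sqrt(11n) gives I(n) = (1/sqrt(11n)) ∫_{−∞}^{∞} e^(−u^2) du = sqrt(π/(11n)).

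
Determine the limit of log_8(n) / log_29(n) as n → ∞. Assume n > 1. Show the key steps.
lim = ln(29) / ln(8) = log_8(29)

Change of base: log_8(n) = ln n / ln 8 and log_29(n) = ln n / ln 29. The ratio is (ln n / ln 8) · (ln 29 / ln n) = ln 29 / ln 8, a constant independent of n. So the limit is ln 29 / ln 8 = log_8(29).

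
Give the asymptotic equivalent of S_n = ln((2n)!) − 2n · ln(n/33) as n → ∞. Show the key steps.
S_n ~ 2n · (ln 66 − 1) + O(ln n)

Stirling: ln((2n)!) = 2n ln(2n) − 2n + O(ln n).
  S_n = 2n ln(2n) − 2n − 2n ln(n/33) + O(ln n)
      = 2n ln(2n) − 2n ln n + 2n ln 33 − 2n + O(ln n)
      = 2n ln 2 + 2n ln 33 − 2n + O(ln n)
      = 2n (ln 66 − 1) + O(ln n).
Numerically ln(66) − 1 ≈ 3.1897.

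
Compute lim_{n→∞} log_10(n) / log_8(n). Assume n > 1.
lim = ln(8) / ln(10) = log_10(8)

Change of base: log_10(n) = ln n / ln 10 and log_8(n) = ln n / ln 8. The ratio is (ln n / ln 10) · (ln 8 / ln n) = ln 8 / ln 10, a constant independent of n. So the limit is ln 8 / ln 10 = log_10(8).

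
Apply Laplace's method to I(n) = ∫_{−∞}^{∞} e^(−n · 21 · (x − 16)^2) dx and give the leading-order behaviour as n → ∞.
I(n) = sqrt(π/(21n))

Here φ(x) = 21 · (x − 16)^2 has its unique minimum at x* = 16 with φ(x*) = 0 and φ''(x*) = 42. Laplace's method gives
  I(n) ~ e^(−n φ(x*)) · sqrt(2π / (n · φ''(x*))) = sqrt(2π / (42n)) = sqrt(π/(21n)).
This is exact: substituting u = (x − 16)·sqrt(21n) gives I(n) = (1/sqrt(21n)) ∫_{−∞}^{∞} e^(−u^2) du = sqrt(π/(21n)).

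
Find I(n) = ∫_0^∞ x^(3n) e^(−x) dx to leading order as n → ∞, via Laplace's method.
I(n) ~ sqrt(2π·3n) · (3n/e)^(3n)

Write the integrand as exp(3n ln x − x) and set f(x) = 3n ln x − x. Then f'(x) = 3n/x − 1 = 0 at x* = 3n, and f''(x*) = −3n/x*^2 = −1/(3n). Laplace's method (interior maximum) gives
  I(n) ~ e^(f(x*)) · sqrt(2π / |f''(x*)|)
        = exp(3n ln(3n) − 3n) · sqrt(2π · 3n)
        = (3n)^(3n) e^(−3n) · sqrt(2π·3n)
        = sqrt(2π·3n) · (3n/e)^(3n).
This matches Γ(3n+1) with Stirling applied to Γ.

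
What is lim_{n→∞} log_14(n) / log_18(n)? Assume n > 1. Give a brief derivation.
lim = ln(18) / ln(14) = log_14(18)

Change of base: log_14(n) = ln n / ln 14 and log_18(n) = ln n / ln 18. The ratio is (ln n / ln 14) · (ln 18 / ln n) = ln 18 / ln 14, a constant independent of n. So the limit is ln 18 / ln 14 = log_14(18).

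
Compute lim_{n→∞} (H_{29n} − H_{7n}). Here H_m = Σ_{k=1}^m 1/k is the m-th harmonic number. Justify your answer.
lim = ln(29/7)

Euler-Maclaurin gives H_m = ln m + γ + 1/(2m) + O(1/m^2). The γ and O(1/m) terms cancel in the difference:
  H_{29n} − H_{7n} = ln(29n) − ln(7n) + O(1/n) = ln(29/7) + O(1/n).
Hence the limit is ln(29/7).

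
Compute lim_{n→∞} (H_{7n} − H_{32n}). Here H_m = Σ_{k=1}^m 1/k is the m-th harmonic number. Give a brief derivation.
lim = ln(7/32)

Euler-Maclaurin gives H_m = ln m + γ + 1/(2m) + O(1/m^2). The γ and O(1/m) terms cancel in the difference:
  H_{7n} − H_{32n} = ln(7n) − ln(32n) + O(1/n) = ln(7/32) + O(1/n).
Hence the limit is ln(7/32).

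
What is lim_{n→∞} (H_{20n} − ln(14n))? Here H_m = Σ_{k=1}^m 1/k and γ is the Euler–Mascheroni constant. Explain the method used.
lim = ln(10/7) + γ

By Euler-Maclaurin, H_m = ln m + γ + O(1/m). So
  H_{20n} − ln(14n) = ln(20n) + γ − ln(14n) + O(1/n)
                       = ln(20/14) + γ + O(1/n).
Hence the limit is ln(20/14) + γ (= ln(10/7)).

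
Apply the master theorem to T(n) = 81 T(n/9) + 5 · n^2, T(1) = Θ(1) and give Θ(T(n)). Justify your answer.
T(n) = Θ(n^2 log n)

log_9 81 = 2, and f(n) = 5 · n^2 = Θ(n^(log_9 81)). This is Case 2 of the master theorem: T(n) = Θ(f(n) · log n) = Θ(n^2 log n).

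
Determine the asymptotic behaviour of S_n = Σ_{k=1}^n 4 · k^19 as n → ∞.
S_n ~ n^20 / 5

By integral comparison (Euler-Maclaurin), Σ_{k=1}^n 4 · k^19 = 4 · ∫_0^n x^19 dx + O(n^19) = 4 · n^20/20 = n^20 / 5 + O(n^19). (Equivalently, Faulhaber's formula gives the same leading term.)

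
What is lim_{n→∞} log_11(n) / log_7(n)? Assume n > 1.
lim = ln(7) / ln(11) = log_11(7)

Change of base: log_11(n) = ln n / ln 11 and log_7(n) = ln n / ln 7. The ratio is (ln n / ln 11) · (ln 7 / ln n) = ln 7 / ln 11, a constant independent of n. So the limit is ln 7 / ln 11 = log_11(7).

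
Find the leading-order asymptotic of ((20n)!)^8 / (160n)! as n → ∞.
((20n)!)^8/(160n)! ~ ((2π·20n)^(7/2) / sqrt(8)) · 8^(−8·20n)  →  0

Write N = 20n. Stirling: N! ~ sqrt(2π N)(N/e)^N and (8N)! ~ sqrt(2π·8N)·(8N/e)^(8N).
  (N!)^8/(8N)! ~ (2π N)^(8/2) (N/e)^(8N) / [sqrt(2π·8N) (8N/e)^(8N)]
     = (2π N)^(8/2) / sqrt(2π·8N) · (N/(8N))^(8N)
     = (2π N)^((8−1)/2) / sqrt(8) · 8^(−8N).
Since 8^8 > 1, the factor 8^(−8N) decays exponentially, so the ratio → 0. Substituting N = 20n gives the stated form.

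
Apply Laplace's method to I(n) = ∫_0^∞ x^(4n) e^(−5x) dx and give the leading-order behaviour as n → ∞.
I(n) ~ (sqrt(2π·4n) / 5) · (4n/(5e))^(4n)

Write the integrand as exp(4n ln x − 5x) and set f(x) = 4n ln x − 5x. Then f'(x) = 4n/x − 5 = 0 at x* = 4n/5, and f''(x*) = −4n/x*^2 = −5^2/(4n). Laplace's method (interior maximum) gives
  I(n) ~ e^(f(x*)) · sqrt(2π / |f''(x*)|)
        = exp(4n ln(4n/5) − 4n) · sqrt(2π · 4n / 5^2)
        = (4n/5)^(4n) e^(−4n) · sqrt(2π·4n) / 5
        = (sqrt(2π·4n) / 5) · (4n/(5e))^(4n).
This matches Γ(4n+1)/5^(4n+1) with Stirling applied to Γ.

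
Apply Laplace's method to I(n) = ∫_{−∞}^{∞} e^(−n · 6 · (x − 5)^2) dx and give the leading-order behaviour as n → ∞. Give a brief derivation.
I(n) = sqrt(π/(6n))

Here φ(x) = 6 · (x − 5)^2 has its unique minimum at x* = 5 with φ(x*) = 0 and φ''(x*) = 12. Laplace's method gives
  I(n) ~ e^(−n φ(x*)) · sqrt(2π / (n · φ''(x*))) = sqrt(2π / (12n)) = sqrt(π/(6n)).
This is exact: substituting u = (x − 5)·sqrt(6n) gives I(n) = (1/sqrt(6n)) ∫_{−∞}^{∞} e^(−u^2) du = sqrt(π/(6n)).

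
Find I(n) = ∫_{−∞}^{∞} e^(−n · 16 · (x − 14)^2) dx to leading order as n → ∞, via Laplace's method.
I(n) = sqrt(π/(16n))

Here φ(x) = 16 · (x − 14)^2 has its unique minimum at x* = 14 with φ(x*) = 0 and φ''(x*) = 32. Laplace's method gives
  I(n) ~ e^(−n φ(x*)) · sqrt(2π / (n · φ''(x*))) = sqrt(2π / (32n)) = sqrt(π/(16n)).
This is exact: substituting u = (x − 14)·sqrt(16n) gives I(n) = (1/sqrt(16n)) ∫_{−∞}^{∞} e^(−u^2) du = sqrt(π/(16n)).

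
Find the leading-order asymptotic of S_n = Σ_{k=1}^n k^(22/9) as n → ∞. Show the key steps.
S_n ~ (9/31) · n^(31/9)

Integral comparison: Σ_{k=1}^n k^(22/9) = ∫_0^n x^(22/9) dx + O(n^(22/9)). The integral is n^(1 + 22/9) / (1 + 22/9) = n^((22+9)/9) / ((22+9)/9) = (9/31) · n^(31/9).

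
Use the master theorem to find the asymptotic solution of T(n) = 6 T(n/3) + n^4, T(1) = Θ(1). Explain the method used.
T(n) = Θ(n^4)

log_3 6 ≈ 1.631. f(n) = n^4 dominates n^(log_3 6) since 4 > 1.631, and the regularity condition a·f(n/b) = 6·(n/3)^4 = (6/81)·n^4 ≤ c·f(n) holds with c = 6/81 ≈ 0.0741 < 1. So this is Case 3: T(n) = Θ(f(n)) = Θ(n^4).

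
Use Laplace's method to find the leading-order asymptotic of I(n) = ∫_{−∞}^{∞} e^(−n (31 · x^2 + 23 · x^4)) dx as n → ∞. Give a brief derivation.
I(n) ~ sqrt(π/(31n))

φ(x) = 31 · x^2 + 23 · x^4 has its unique global minimum at x* = 0 (since φ'(x) = 62x + 92x^3 = 0 only at x = 0 for real x with both coefficients positive, and φ → ∞ as |x| → ∞). At x* = 0, φ(0) = 0 and φ''(0) = 62. Laplace's method then gives
  I(n) ~ sqrt(2π / (n · φ''(0))) · e^(−n φ(0)) = sqrt(2π / (62n)) = sqrt(π/(31n)).
The 23 · x^4 term contributes only at subleading order (an O(1/n) relative correction).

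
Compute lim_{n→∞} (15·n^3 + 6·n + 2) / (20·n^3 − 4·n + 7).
lim = 15/20 = 3/4

For large n the leading n^3 terms dominate both numerator and denominator. Dividing top and bottom by n^3, every other term tends to 0, leaving 15/20 = 3/4.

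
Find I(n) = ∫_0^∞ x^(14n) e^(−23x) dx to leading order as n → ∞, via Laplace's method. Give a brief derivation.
I(n) ~ (sqrt(2π·14n) / 23) · (14n/(23e))^(14n)

Write the integrand as exp(14n ln x − 23x) and set f(x) = 14n ln x − 23x. Then f'(x) = 14n/x − 23 = 0 at x* = 14n/23, and f''(x*) = −14n/x*^2 = −23^2/(14n). Laplace's method (interior maximum) gives
  I(n) ~ e^(f(x*)) · sqrt(2π / |f''(x*)|)
        = exp(14n ln(14n/23) − 14n) · sqrt(2π · 14n / 23^2)
        = (14n/23)^(14n) e^(−14n) · sqrt(2π·14n) / 23
        = (sqrt(2π·14n) / 23) · (14n/(23e))^(14n).
This matches Γ(14n+1)/23^(14n+1) with Stirling applied to Γ.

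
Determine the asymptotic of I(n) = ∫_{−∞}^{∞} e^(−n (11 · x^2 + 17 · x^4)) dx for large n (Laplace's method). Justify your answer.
I(n) ~ sqrt(π/(11n))

φ(x) = 11 · x^2 + 17 · x^4 has its unique global minimum at x* = 0 (since φ'(x) = 22x + 68x^3 = 0 only at x = 0 for real x with both coefficients positive, and φ → ∞ as |x| → ∞). At x* = 0, φ(0) = 0 and φ''(0) = 22. Laplace's method then gives
  I(n) ~ sqrt(2π / (n · φ''(0))) · e^(−n φ(0)) = sqrt(2π / (22n)) = sqrt(π/(11n)).
The 17 · x^4 term contributes only at subleading order (an O(1/n) relative correction).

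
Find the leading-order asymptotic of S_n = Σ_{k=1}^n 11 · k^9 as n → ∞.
S_n ~ 11 · n^10 / 10

By integral comparison (Euler-Maclaurin), Σ_{k=1}^n 11 · k^9 = 11 · ∫_0^n x^9 dx + O(n^9) = 11 · n^10/10 + O(n^9). (Equivalently, Faulhaber's formula gives the same leading term.)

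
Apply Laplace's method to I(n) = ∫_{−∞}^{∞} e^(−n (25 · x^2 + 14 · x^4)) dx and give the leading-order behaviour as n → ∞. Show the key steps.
I(n) ~ sqrt(π/(25n))

φ(x) = 25 · x^2 + 14 · x^4 has its unique global minimum at x* = 0 (since φ'(x) = 50x + 56x^3 = 0 only at x = 0 for real x with both coefficients positive, and φ → ∞ as |x| → ∞). At x* = 0, φ(0) = 0 and φ''(0) = 50. Laplace's method then gives
  I(n) ~ sqrt(2π / (n · φ''(0))) · e^(−n φ(0)) = sqrt(2π / (50n)) = sqrt(π/(25n)).
The 14 · x^4 term contributes only at subleading order (an O(1/n) relative correction).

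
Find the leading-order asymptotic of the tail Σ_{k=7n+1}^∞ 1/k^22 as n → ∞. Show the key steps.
Σ_{k>7n} 1/k^22 ~ 1/(21 · (7n)^21)

Compare to the integral: ∫_{7n}^∞ x^(−22) dx = [−x^(−21)/21]_{7n}^∞ = 1/((22−1)·(7n)^21). Euler-Maclaurin then gives
  Σ_{k>7n} 1/k^22 = ∫_{7n}^∞ dx/x^22 − 1/(2·(7n)^22) + O(1/(7n)^23).
(Equivalently this is ζ(22) − Σ_{k≤7n} 1/k^22.)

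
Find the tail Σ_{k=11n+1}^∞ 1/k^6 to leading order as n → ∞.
Σ_{k>11n} 1/k^6 ~ 1/(5 · (11n)^5)

Compare to the integral: ∫_{11n}^∞ x^(−6) dx = [−x^(−5)/5]_{11n}^∞ = 1/((6−1)·(11n)^5). Euler-Maclaurin then gives
  Σ_{k>11n} 1/k^6 = ∫_{11n}^∞ dx/x^6 − 1/(2·(11n)^6) + O(1/(11n)^7).
(Equivalently this is ζ(6) − Σ_{k≤11n} 1/k^6.)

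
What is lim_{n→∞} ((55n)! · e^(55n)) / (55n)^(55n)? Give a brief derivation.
lim = ∞

Stirling: (55n)! ~ sqrt(2π·55n) · (55n/e)^(55n). Hence
  (55n)! · e^(55n) / (55n)^(55n) ~ sqrt(2π·55n) = sqrt(2π·55) · sqrt(n) → ∞.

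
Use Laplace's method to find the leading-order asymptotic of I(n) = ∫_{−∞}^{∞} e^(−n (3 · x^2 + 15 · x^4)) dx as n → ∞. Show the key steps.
I(n) ~ sqrt(π/(3n))

φ(x) = 3 · x^2 + 15 · x^4 has its unique global minimum at x* = 0 (since φ'(x) = 6x + 60x^3 = 0 only at x = 0 for real x with both coefficients positive, and φ → ∞ as |x| → ∞). At x* = 0, φ(0) = 0 and φ''(0) = 6. Laplace's method then gives
  I(n) ~ sqrt(2π / (n · φ''(0))) · e^(−n φ(0)) = sqrt(2π / (6n)) = sqrt(π/(3n)).
The 15 · x^4 term contributes only at subleading order (an O(1/n) relative correction).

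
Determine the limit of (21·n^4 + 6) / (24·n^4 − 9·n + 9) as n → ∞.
lim = 21/24 = 7/8

For large n the leading n^4 terms dominate both numerator and denominator. Dividing top and bottom by n^4, every other term tends to 0, leaving 21/24 = 7/8.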